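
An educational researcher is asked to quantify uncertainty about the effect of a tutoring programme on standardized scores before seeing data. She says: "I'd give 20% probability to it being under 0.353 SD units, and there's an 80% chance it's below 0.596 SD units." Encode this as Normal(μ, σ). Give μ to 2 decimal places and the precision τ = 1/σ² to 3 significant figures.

μ = 0.47, τ = 48

The p-quantile of Normal(μ,σ) is μ + z_p·σ, with z_{0.2} = -0.8416 and z_{0.8} = 0.8416.
Eliminate σ: μ = (z₂·x₁ − z₁·x₂)/(z₂ − z₁) = (0.8416·0.353 − (-0.8416)·0.596)/1.683 = 0.47.
Then σ = (x₂ − x₁)/(z₂ − z₁) = (0.596 − 0.353)/1.683 = 0.14.
Precision τ = 1/σ² = 1/0.1444² = 48.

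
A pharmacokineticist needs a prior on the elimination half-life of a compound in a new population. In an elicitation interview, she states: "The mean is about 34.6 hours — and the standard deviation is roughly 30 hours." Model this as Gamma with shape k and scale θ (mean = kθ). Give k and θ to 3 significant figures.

For Gamma(k, scale θ): mean = kθ, variance = kθ², so CV = 1/√k.
CV = SD/mean = 30/34.6 = 0.8671, hence k = 1/CV² = 1.33.
Then θ = mean/k = 34.6/1.33 = 26.

k ≈ 1.33, θ ≈ 26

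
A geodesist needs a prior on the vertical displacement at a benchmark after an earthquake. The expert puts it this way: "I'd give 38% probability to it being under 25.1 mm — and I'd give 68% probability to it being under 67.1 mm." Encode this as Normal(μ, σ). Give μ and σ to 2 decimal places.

μ = 41.69, σ = 54.32

The p-quantile of Normal(μ,σ) is μ + z_p·σ, with z_{0.38} = -0.3055 and z_{0.68} = 0.4677.
Eliminate σ: μ = (z₂·x₁ − z₁·x₂)/(z₂ − z₁) = (0.4677·25.1 − (-0.3055)·67.1)/0.7732 = 41.69.
Then σ = (x₂ − x₁)/(z₂ − z₁) = (67.1 − 25.1)/0.7732 = 54.32.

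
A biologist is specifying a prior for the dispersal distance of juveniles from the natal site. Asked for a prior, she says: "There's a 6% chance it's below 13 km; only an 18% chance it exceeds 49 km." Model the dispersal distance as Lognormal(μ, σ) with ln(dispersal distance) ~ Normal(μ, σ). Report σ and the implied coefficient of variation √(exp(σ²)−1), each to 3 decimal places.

If T ~ Lognormal(μ,σ) then ln T ~ Normal(μ,σ), so the p-quantile of ln T is μ + z_p·σ.
ln(13) = 2.565 and ln(49) = 3.892; z_{0.06} = -1.555, z_{0.82} = 0.9154.
σ = (3.892 − 2.565)/(0.9154 − (-1.555)) = 0.537.
μ = 2.565 − (-1.555)·0.537 = 3.400.
CV = √(exp(σ²)−1) = √(exp(0.2885)−1) = 0.578.

σ ≈ 0.537, CV ≈ 0.578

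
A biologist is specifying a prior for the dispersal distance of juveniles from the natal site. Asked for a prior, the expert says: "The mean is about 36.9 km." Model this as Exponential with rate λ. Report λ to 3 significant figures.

Exponential mean = 1/λ, so λ = 1/36.9 = 0.0271.

λ ≈ 0.0271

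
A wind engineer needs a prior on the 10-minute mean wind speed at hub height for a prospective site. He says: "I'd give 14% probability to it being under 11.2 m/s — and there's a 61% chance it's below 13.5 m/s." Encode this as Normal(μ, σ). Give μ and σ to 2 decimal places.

μ = 13.03, σ = 1.69

The p-quantile of Normal(μ,σ) is μ + z_p·σ, with z_{0.14} = -1.08 and z_{0.61} = 0.2793.
Eliminate σ: μ = (z₂·x₁ − z₁·x₂)/(z₂ − z₁) = (0.2793·11.2 − (-1.08)·13.5)/1.36 = 13.03.
Then σ = (x₂ − x₁)/(z₂ − z₁) = (13.5 − 11.2)/1.36 = 1.69.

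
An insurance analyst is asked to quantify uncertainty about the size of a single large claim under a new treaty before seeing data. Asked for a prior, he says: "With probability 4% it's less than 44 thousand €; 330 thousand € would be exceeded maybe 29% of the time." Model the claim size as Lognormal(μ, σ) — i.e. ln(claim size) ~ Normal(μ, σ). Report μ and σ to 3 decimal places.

μ ≈ 5.315, σ ≈ 0.874

If T ~ Lognormal(μ,σ) then ln T ~ Normal(μ,σ), so the p-quantile of ln T is μ + z_p·σ.
ln(44) = 3.784 and ln(330) = 5.799; z_{0.04} = -1.751, z_{0.71} = 0.5534.
σ = (5.799 − 3.784)/(0.5534 − (-1.751)) = 0.874.
μ = 3.784 − (-1.751)·0.874 = 5.315.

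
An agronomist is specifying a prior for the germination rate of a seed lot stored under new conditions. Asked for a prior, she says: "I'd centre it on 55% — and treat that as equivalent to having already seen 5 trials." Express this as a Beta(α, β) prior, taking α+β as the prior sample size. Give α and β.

Under the effective-sample-size interpretation, Beta(α, β) has prior mean α/(α+β) and prior sample size α+β.
So α+β = 5 and α/(α+β) = 0.55, giving α = 0.55·5 = 2.75 and β = 5 − 2.75 = 2.25.

α = 2.75, β = 2.25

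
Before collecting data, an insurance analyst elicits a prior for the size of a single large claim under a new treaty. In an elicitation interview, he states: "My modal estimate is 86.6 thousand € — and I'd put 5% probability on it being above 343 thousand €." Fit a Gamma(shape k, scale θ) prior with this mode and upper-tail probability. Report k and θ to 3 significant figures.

k ≈ 2.33, θ ≈ 65.1

Gamma(k,θ) with k>1 has mode (k−1)θ, so θ = 86.6/(k−1).
Need P(X < 343) = 0.95 with θ tied to k this way. Start at k = 2, θ = 86.6: P(X<343) ≈ 0.906.
Too low — raise k to concentrate. Iterating converges to k ≈ 2.33.
Then θ = 86.6/(2.33−1) ≈ 65.1.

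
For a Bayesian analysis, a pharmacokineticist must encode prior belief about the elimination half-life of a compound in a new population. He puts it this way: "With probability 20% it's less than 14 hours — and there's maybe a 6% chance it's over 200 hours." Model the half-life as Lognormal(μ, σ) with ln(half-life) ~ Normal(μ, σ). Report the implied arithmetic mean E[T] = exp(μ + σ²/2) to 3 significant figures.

If T ~ Lognormal(μ,σ) then ln T ~ Normal(μ,σ), so the p-quantile of ln T is μ + z_p·σ.
ln(14) = 2.639 and ln(200) = 5.298; z_{0.2} = -0.8416, z_{0.94} = 1.555.
σ = (5.298 − 2.639)/(1.555 − (-0.8416)) = 1.110.
μ = 2.639 − (-0.8416)·1.110 = 3.573.
E[T] = exp(μ + σ²/2) = exp(3.573 + 0.6157) = 65.9 hours.

E[T] ≈ 65.9 hours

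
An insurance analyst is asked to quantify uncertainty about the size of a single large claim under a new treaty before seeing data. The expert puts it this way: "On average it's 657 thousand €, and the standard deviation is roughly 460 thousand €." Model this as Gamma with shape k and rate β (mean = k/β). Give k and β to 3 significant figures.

k ≈ 2.04, β ≈ 0.0031

For Gamma(k, rate β): mean = k/β, variance = k/β², so CV = 1/√k.
CV = SD/mean = 460/657 = 0.7002, hence k = 1/CV² = 2.04.
Then β = k/mean = 2.04/657 = 0.0031.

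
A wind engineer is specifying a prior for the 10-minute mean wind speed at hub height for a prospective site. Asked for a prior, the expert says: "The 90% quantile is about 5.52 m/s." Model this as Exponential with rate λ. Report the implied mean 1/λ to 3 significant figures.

P(T < 5.52) = 1 − e^(−λ·5.52) = 0.9, so λ = −ln(1−0.9)/5.52 = −ln(0.1)/5.52 = 0.417.
Mean = 1/λ = 2.4 m/s.

mean ≈ 2.4 m/s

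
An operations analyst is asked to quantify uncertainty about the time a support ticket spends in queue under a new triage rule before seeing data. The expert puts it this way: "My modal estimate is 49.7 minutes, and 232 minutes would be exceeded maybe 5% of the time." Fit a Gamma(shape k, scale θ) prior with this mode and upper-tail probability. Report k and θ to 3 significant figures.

Gamma(k,θ) with k>1 has mode (k−1)θ, so θ = 49.7/(k−1).
Need P(X < 232) = 0.95 with θ tied to k this way. Start at k = 2, θ = 49.7: P(X<232) ≈ 0.947.
Too low — raise k to concentrate. Iterating converges to k ≈ 2.02.
Then θ = 49.7/(2.02−1) ≈ 48.5.

k ≈ 2.02, θ ≈ 48.5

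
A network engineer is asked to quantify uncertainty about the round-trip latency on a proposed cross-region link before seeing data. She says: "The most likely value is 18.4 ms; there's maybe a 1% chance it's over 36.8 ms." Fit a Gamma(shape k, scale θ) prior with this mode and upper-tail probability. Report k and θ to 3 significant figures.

Gamma(k,θ) with k>1 has mode (k−1)θ, so θ = 18.4/(k−1).
Need P(X < 36.8) = 0.99 with θ tied to k this way. Start at k = 2, θ = 18.4: P(X<36.8) ≈ 0.594.
Too low — raise k to concentrate. Iterating converges to k ≈ 11.2.
Then θ = 18.4/(11.2−1) ≈ 1.8.

k ≈ 11.2, θ ≈ 1.8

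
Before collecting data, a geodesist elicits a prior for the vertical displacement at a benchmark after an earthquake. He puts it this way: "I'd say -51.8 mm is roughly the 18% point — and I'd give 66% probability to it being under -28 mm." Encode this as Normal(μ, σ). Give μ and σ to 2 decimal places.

For Normal(μ,σ), the p-quantile is μ + z_p·σ. Here z_{0.18} = -0.9154, z_{0.66} = 0.4125.
So -51.8 = μ − 0.9154σ and -28 = μ + 0.4125σ.
Subtracting: σ = (-28 − -51.8)/(0.4125 − (-0.9154)) = 17.92.
Then μ = -51.8 − (-0.9154)·17.92 = -35.39.

μ = -35.39, σ = 17.92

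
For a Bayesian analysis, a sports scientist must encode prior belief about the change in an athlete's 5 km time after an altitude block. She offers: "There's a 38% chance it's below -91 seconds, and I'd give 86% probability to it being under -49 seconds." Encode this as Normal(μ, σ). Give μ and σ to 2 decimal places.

μ = -81.74, σ = 30.31

The p-quantile of Normal(μ,σ) is μ + z_p·σ, with z_{0.38} = -0.3055 and z_{0.86} = 1.08.
Eliminate σ: μ = (z₂·x₁ − z₁·x₂)/(z₂ − z₁) = (1.08·-91 − (-0.3055)·-49)/1.386 = -81.74.
Then σ = (x₂ − x₁)/(z₂ − z₁) = (-49 − -91)/1.386 = 30.31.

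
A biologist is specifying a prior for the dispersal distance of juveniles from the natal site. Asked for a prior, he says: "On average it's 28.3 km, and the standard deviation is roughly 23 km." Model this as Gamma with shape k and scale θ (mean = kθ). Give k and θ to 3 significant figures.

For Gamma(k, scale θ): mean = kθ, variance = kθ², so CV = 1/√k.
CV = SD/mean = 23/28.3 = 0.8127, hence k = 1/CV² = 1.51.
Then θ = mean/k = 28.3/1.51 = 18.7.

k ≈ 1.51, θ ≈ 18.7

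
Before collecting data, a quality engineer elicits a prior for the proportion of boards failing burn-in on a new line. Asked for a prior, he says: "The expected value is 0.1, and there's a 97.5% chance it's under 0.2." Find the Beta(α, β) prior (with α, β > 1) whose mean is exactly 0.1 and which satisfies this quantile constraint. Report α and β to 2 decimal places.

With mean 0.1 fixed, write α = 0.1s, β = 0.9s where s = α+β.
Need P(θ < 0.2) = 0.975 under Beta(0.1s, 0.9s). Normal approximation: (q−m)/√(m(1−m)/s) ≈ z_{0.975} = 1.96, so s ≈ 0.1·0.9·(1.96)²/(0.2−0.1)² = 34.6.
At s = 34.6: P(θ<0.2) ≈ 0.958. Adjusting to match 0.975 gives s ≈ 46.47.
So α = 0.1·46.47 ≈ 4.65, β = 0.9·46.47 ≈ 41.82.

α ≈ 4.65, β ≈ 41.82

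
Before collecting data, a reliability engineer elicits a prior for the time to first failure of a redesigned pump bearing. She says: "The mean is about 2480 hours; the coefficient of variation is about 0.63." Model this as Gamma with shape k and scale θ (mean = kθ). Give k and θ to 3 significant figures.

For Gamma(k, scale θ): mean = kθ, variance = kθ², so CV = 1/√k.
CV = 0.63, hence k = 1/CV² = 2.52.
Then θ = mean/k = 2480/2.52 = 984.

k ≈ 2.52, θ ≈ 984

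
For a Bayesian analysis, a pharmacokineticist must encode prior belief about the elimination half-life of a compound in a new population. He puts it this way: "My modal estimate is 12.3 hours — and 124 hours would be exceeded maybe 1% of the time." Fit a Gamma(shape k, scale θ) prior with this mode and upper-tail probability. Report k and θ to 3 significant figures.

k ≈ 1.58, θ ≈ 21.3

Gamma(k,θ) with k>1 has mode (k−1)θ, so θ = 12.3/(k−1).
Need P(X < 124) = 0.99 with θ tied to k this way. Start at k = 2, θ = 12.3: P(X<124) ≈ 1.000.
Too high — lower k to spread out. Iterating converges to k ≈ 1.58.
Then θ = 12.3/(1.58−1) ≈ 21.3.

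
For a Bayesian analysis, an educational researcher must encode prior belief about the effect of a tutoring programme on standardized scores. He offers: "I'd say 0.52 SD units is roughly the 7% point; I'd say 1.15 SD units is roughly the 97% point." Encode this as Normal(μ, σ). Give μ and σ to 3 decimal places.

For Normal(μ,σ), the p-quantile is μ + z_p·σ. Here z_{0.07} = -1.476, z_{0.97} = 1.881.
So 0.52 = μ − 1.476σ and 1.15 = μ + 1.881σ.
Subtracting: σ = (1.15 − 0.52)/(1.881 − (-1.476)) = 0.188.
Then μ = 0.52 − (-1.476)·0.188 = 0.797.

μ = 0.797, σ = 0.188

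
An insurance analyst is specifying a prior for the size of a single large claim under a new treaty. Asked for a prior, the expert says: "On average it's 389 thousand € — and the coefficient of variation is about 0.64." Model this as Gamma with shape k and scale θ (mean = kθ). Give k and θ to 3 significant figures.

k ≈ 2.44, θ ≈ 159

For Gamma(k, scale θ): mean = kθ, variance = kθ², so CV = 1/√k.
CV = 0.64, hence k = 1/CV² = 2.44.
Then θ = mean/k = 389/2.44 = 159.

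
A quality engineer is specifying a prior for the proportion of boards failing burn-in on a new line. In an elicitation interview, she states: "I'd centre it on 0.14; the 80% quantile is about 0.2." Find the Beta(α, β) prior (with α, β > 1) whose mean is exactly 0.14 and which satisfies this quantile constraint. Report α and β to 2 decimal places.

α ≈ 2.78, β ≈ 17.06

With mean 0.14 fixed, write α = 0.14s, β = 0.86s where s = α+β.
Need P(θ < 0.2) = 0.8 under Beta(0.14s, 0.86s). Normal approximation: (q−m)/√(m(1−m)/s) ≈ z_{0.8} = 0.842, so s ≈ 0.14·0.86·(0.842)²/(0.2−0.14)² = 23.7.
At s = 23.7: P(θ<0.2) ≈ 0.814. Adjusting to match 0.8 gives s ≈ 19.84.
So α = 0.14·19.84 ≈ 2.78, β = 0.86·19.84 ≈ 17.06.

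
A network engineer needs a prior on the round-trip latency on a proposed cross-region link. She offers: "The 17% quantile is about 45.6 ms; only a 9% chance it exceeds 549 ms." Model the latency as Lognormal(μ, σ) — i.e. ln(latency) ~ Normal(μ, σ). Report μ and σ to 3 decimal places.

If T ~ Lognormal(μ,σ) then ln T ~ Normal(μ,σ), so the p-quantile of ln T is μ + z_p·σ.
ln(45.6) = 3.82 and ln(549) = 6.308; z_{0.17} = -0.9542, z_{0.91} = 1.341.
σ = (6.308 − 3.82)/(1.341 − (-0.9542)) = 1.084.
μ = 3.82 − (-0.9542)·1.084 = 4.854.

μ ≈ 4.854, σ ≈ 1.084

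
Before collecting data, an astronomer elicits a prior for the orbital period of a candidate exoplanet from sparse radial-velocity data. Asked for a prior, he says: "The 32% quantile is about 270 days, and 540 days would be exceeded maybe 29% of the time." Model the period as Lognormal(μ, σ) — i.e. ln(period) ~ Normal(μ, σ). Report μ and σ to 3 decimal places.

μ ≈ 5.916, σ ≈ 0.679

If T ~ Lognormal(μ,σ) then ln T ~ Normal(μ,σ), so the p-quantile of ln T is μ + z_p·σ.
ln(270) = 5.598 and ln(540) = 6.292; z_{0.32} = -0.4677, z_{0.71} = 0.5534.
σ = (6.292 − 5.598)/(0.5534 − (-0.4677)) = 0.679.
μ = 5.598 − (-0.4677)·0.679 = 5.916.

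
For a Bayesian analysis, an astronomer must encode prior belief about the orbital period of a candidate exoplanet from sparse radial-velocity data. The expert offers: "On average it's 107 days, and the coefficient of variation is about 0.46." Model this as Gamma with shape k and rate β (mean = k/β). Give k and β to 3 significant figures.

k ≈ 4.73, β ≈ 0.0442

For Gamma(k, rate β): mean = k/β, variance = k/β², so CV = 1/√k.
CV = 0.46, hence k = 1/CV² = 4.73.
Then β = k/mean = 4.73/107 = 0.0442.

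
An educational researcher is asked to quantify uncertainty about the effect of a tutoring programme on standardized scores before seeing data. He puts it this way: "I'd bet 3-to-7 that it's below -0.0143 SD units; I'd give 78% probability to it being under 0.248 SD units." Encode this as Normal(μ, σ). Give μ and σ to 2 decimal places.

μ = 0.09, σ = 0.20

For Normal(μ,σ), the p-quantile is μ + z_p·σ. Here z_{0.3} = -0.5244, z_{0.78} = 0.7722.
So -0.0143 = μ − 0.5244σ and 0.248 = μ + 0.7722σ.
Subtracting: σ = (0.248 − -0.0143)/(0.7722 − (-0.5244)) = 0.20.
Then μ = -0.0143 − (-0.5244)·0.20 = 0.09.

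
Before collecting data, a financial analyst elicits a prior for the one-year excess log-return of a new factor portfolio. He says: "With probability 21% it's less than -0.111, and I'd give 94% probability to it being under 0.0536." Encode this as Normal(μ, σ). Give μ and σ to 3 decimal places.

μ = -0.055, σ = 0.070

For Normal(μ,σ), the p-quantile is μ + z_p·σ. Here z_{0.21} = -0.8064, z_{0.94} = 1.555.
So -0.111 = μ − 0.8064σ and 0.0536 = μ + 1.555σ.
Subtracting: σ = (0.0536 − -0.111)/(1.555 − (-0.8064)) = 0.070.
Then μ = -0.111 − (-0.8064)·0.070 = -0.055.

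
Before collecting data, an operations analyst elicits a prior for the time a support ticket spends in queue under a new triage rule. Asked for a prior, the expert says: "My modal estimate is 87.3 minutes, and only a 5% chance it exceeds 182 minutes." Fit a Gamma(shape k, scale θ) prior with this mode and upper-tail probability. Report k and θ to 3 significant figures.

Gamma(k,θ) with k>1 has mode (k−1)θ, so θ = 87.3/(k−1).
Need P(X < 182) = 0.95 with θ tied to k this way. Start at k = 2, θ = 87.3: P(X<182) ≈ 0.616.
Too low — raise k to concentrate. Iterating converges to k ≈ 6.12.
Then θ = 87.3/(6.12−1) ≈ 17.1.

k ≈ 6.12, θ ≈ 17.1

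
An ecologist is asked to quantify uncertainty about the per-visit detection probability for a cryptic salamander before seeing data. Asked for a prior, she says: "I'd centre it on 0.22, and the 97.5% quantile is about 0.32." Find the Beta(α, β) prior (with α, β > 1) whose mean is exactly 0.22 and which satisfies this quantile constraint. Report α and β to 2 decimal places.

With mean 0.22 fixed, write α = 0.22s, β = 0.78s where s = α+β.
Need P(θ < 0.32) = 0.975 under Beta(0.22s, 0.78s). Normal approximation: (q−m)/√(m(1−m)/s) ≈ z_{0.975} = 1.96, so s ≈ 0.22·0.78·(1.96)²/(0.32−0.22)² = 65.9.
At s = 65.9: P(θ<0.32) ≈ 0.968. Adjusting to match 0.975 gives s ≈ 74.62.
So α = 0.22·74.62 ≈ 16.42, β = 0.78·74.62 ≈ 58.20.

α ≈ 16.42, β ≈ 58.20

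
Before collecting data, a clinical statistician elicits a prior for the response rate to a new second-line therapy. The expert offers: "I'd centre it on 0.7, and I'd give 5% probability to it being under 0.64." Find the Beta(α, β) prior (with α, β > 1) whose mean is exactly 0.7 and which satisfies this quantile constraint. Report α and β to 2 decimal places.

α ≈ 115.04, β ≈ 49.30

With mean 0.7 fixed, write α = 0.7s, β = 0.3s where s = α+β.
Need P(θ < 0.64) = 0.05 under Beta(0.7s, 0.3s). Normal approximation: (q−m)/√(m(1−m)/s) ≈ z_{0.05} = -1.64, so s ≈ 0.7·0.3·(-1.64)²/(0.64−0.7)² = 157.8.
At s = 157.8: P(θ<0.64) ≈ 0.053. Adjusting to match 0.05 gives s ≈ 164.35.
So α = 0.7·164.35 ≈ 115.04, β = 0.3·164.35 ≈ 49.30.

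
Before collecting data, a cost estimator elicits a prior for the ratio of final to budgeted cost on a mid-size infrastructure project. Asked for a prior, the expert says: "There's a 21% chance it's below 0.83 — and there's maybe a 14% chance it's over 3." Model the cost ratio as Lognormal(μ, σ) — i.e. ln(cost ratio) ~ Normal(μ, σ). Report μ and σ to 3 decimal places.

μ ≈ 0.363, σ ≈ 0.681

If T ~ Lognormal(μ,σ) then ln T ~ Normal(μ,σ), so the p-quantile of ln T is μ + z_p·σ.
ln(0.83) = -0.1863 and ln(3) = 1.099; z_{0.21} = -0.8064, z_{0.86} = 1.08.
σ = (1.099 − -0.1863)/(1.08 − (-0.8064)) = 0.681.
μ = -0.1863 − (-0.8064)·0.681 = 0.363.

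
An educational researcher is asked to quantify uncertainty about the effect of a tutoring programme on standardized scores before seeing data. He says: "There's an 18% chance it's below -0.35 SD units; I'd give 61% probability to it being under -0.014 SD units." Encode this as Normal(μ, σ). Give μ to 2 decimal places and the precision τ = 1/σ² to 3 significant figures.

μ = -0.09, τ = 12.6

The p-quantile of Normal(μ,σ) is μ + z_p·σ, with z_{0.18} = -0.9154 and z_{0.61} = 0.2793.
Eliminate σ: μ = (z₂·x₁ − z₁·x₂)/(z₂ − z₁) = (0.2793·-0.35 − (-0.9154)·-0.014)/1.195 = -0.09.
Then σ = (x₂ − x₁)/(z₂ − z₁) = (-0.014 − -0.35)/1.195 = 0.28.
Precision τ = 1/σ² = 1/0.2812² = 12.6.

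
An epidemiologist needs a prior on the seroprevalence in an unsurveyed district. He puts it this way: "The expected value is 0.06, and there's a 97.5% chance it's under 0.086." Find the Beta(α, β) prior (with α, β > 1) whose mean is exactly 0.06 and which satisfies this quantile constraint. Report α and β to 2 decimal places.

α ≈ 22.71, β ≈ 355.83

With mean 0.06 fixed, write α = 0.06s, β = 0.94s where s = α+β.
Need P(θ < 0.086) = 0.975 under Beta(0.06s, 0.94s). Normal approximation: (q−m)/√(m(1−m)/s) ≈ z_{0.975} = 1.96, so s ≈ 0.06·0.94·(1.96)²/(0.086−0.06)² = 320.5.
At s = 320.5: P(θ<0.086) ≈ 0.965. Adjusting to match 0.975 gives s ≈ 378.55.
So α = 0.06·378.55 ≈ 22.71, β = 0.94·378.55 ≈ 355.83.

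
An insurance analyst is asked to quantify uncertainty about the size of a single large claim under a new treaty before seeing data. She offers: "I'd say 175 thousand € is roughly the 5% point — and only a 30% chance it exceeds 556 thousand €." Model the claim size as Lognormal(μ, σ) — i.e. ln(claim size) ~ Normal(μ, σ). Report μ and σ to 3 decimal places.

If T ~ Lognormal(μ,σ) then ln T ~ Normal(μ,σ), so the p-quantile of ln T is μ + z_p·σ.
ln(175) = 5.165 and ln(556) = 6.321; z_{0.05} = -1.645, z_{0.7} = 0.5244.
σ = (6.321 − 5.165)/(0.5244 − (-1.645)) = 0.533.
μ = 5.165 − (-1.645)·0.533 = 6.041.

μ ≈ 6.041, σ ≈ 0.533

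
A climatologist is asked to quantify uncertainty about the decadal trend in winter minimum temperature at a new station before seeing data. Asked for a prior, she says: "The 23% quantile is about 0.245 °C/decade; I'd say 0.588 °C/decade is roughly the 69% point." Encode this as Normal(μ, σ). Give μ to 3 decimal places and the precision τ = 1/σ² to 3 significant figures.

μ = 0.450, τ = 13

For Normal(μ,σ), the p-quantile is μ + z_p·σ. Here z_{0.23} = -0.7388, z_{0.69} = 0.4959.
So 0.245 = μ − 0.7388σ and 0.588 = μ + 0.4959σ.
Subtracting: σ = (0.588 − 0.245)/(0.4959 − (-0.7388)) = 0.278.
Then μ = 0.245 − (-0.7388)·0.278 = 0.450.
Precision τ = 1/σ² = 1/0.2778² = 13.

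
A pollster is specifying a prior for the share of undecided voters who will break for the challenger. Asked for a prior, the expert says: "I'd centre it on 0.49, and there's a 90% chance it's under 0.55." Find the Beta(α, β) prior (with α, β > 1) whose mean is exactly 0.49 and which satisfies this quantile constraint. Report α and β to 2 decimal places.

α ≈ 55.78, β ≈ 58.05

With mean 0.49 fixed, write α = 0.49s, β = 0.51s where s = α+β.
Need P(θ < 0.55) = 0.9 under Beta(0.49s, 0.51s). Normal approximation: (q−m)/√(m(1−m)/s) ≈ z_{0.9} = 1.28, so s ≈ 0.49·0.51·(1.28)²/(0.55−0.49)² = 114.0.
At s = 114.0: P(θ<0.55) ≈ 0.900. Adjusting to match 0.9 gives s ≈ 113.83.
So α = 0.49·113.83 ≈ 55.78, β = 0.51·113.83 ≈ 58.05.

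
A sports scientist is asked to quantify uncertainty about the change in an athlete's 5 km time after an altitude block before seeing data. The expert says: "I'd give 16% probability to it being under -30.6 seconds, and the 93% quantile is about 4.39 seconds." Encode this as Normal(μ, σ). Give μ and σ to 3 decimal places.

For Normal(μ,σ), the p-quantile is μ + z_p·σ. Here z_{0.16} = -0.9945, z_{0.93} = 1.476.
So -30.6 = μ − 0.9945σ and 4.39 = μ + 1.476σ.
Subtracting: σ = (4.39 − -30.6)/(1.476 − (-0.9945)) = 14.165.
Then μ = -30.6 − (-0.9945)·14.165 = -16.514.

μ = -16.514, σ = 14.165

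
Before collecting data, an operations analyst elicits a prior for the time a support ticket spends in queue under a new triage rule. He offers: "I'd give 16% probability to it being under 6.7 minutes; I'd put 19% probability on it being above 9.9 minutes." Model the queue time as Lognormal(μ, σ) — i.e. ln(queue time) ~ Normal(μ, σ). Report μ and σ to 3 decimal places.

μ ≈ 2.109, σ ≈ 0.209

If T ~ Lognormal(μ,σ) then ln T ~ Normal(μ,σ), so the p-quantile of ln T is μ + z_p·σ.
ln(6.7) = 1.902 and ln(9.9) = 2.293; z_{0.16} = -0.9945, z_{0.81} = 0.8779.
σ = (2.293 − 1.902)/(0.8779 − (-0.9945)) = 0.209.
μ = 1.902 − (-0.9945)·0.209 = 2.109.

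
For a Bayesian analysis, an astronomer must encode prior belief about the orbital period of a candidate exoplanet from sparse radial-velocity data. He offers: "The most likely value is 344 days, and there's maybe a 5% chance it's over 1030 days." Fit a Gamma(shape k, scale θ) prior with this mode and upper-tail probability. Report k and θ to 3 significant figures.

Gamma(k,θ) with k>1 has mode (k−1)θ, so θ = 344/(k−1).
Need P(X < 1030) = 0.95 with θ tied to k this way. Start at k = 2, θ = 344: P(X<1030) ≈ 0.800.
Too low — raise k to concentrate. Iterating converges to k ≈ 3.2.
Then θ = 344/(3.2−1) ≈ 156.

k ≈ 3.2, θ ≈ 156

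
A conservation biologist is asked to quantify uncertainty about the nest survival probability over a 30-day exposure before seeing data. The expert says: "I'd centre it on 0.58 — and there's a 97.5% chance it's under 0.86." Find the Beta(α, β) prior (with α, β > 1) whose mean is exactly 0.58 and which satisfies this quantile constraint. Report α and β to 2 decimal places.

With mean 0.58 fixed, write α = 0.58s, β = 0.42s where s = α+β.
Need P(θ < 0.86) = 0.975 under Beta(0.58s, 0.42s). Normal approximation: (q−m)/√(m(1−m)/s) ≈ z_{0.975} = 1.96, so s ≈ 0.58·0.42·(1.96)²/(0.86−0.58)² = 11.9.
At s = 11.9: P(θ<0.86) ≈ 0.989. Adjusting to match 0.975 gives s ≈ 9.02.
So α = 0.58·9.02 ≈ 5.23, β = 0.42·9.02 ≈ 3.79.

α ≈ 5.23, β ≈ 3.79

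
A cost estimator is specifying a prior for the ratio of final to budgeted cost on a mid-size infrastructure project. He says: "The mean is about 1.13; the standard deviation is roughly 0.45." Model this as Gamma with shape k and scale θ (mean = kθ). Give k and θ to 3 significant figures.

For Gamma(k, scale θ): mean = kθ, variance = kθ², so CV = 1/√k.
CV = SD/mean = 0.45/1.13 = 0.3982, hence k = 1/CV² = 6.31.
Then θ = mean/k = 1.13/6.31 = 0.179.

k ≈ 6.31, θ ≈ 0.179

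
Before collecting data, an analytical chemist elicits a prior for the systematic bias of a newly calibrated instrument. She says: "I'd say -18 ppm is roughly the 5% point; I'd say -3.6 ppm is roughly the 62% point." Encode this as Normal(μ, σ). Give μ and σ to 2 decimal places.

μ = -5.86, σ = 7.38

For Normal(μ,σ), the p-quantile is μ + z_p·σ. Here z_{0.05} = -1.645, z_{0.62} = 0.3055.
So -18 = μ − 1.645σ and -3.6 = μ + 0.3055σ.
Subtracting: σ = (-3.6 − -18)/(0.3055 − (-1.645)) = 7.38.
Then μ = -18 − (-1.645)·7.38 = -5.86.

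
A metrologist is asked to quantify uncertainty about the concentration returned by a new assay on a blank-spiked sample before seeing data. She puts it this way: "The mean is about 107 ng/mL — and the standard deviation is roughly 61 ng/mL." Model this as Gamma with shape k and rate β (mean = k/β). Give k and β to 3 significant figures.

For Gamma(k, rate β): mean = k/β, variance = k/β², so CV = 1/√k.
CV = SD/mean = 61/107 = 0.5701, hence k = 1/CV² = 3.08.
Then β = k/mean = 3.08/107 = 0.0288.

k ≈ 3.08, β ≈ 0.0288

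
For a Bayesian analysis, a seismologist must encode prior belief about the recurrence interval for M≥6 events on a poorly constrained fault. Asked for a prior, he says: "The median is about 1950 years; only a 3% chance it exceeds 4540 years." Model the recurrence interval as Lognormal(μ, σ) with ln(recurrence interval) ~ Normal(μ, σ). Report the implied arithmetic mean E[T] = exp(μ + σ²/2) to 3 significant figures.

E[T] ≈ 2160 years

If T ~ Lognormal(μ,σ) then ln T ~ Normal(μ,σ), so the p-quantile of ln T is μ + z_p·σ.
ln(1950) = 7.576 and ln(4540) = 8.421; z_{0.5} = 0, z_{0.97} = 1.881.
σ = (8.421 − 7.576)/(1.881 − (0)) = 0.449.
μ = 7.576 − (0)·0.449 = 7.576.
E[T] = exp(μ + σ²/2) = exp(7.576 + 0.1009) = 2160 years.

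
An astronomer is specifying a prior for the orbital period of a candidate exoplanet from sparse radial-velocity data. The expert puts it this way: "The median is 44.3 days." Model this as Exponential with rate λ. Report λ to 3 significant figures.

Exponential median = ln 2 / λ, so λ = ln 2 / 44.3 = 0.0156.

λ ≈ 0.0156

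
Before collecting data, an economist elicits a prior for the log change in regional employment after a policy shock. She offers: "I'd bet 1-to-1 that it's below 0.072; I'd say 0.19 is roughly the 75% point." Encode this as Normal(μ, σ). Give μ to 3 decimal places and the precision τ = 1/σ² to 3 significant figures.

For Normal(μ,σ), the p-quantile is μ + z_p·σ. Here z_{0.5} = 0, z_{0.75} = 0.6745.
So 0.072 = μ + 0σ and 0.19 = μ + 0.6745σ.
Subtracting: σ = (0.19 − 0.072)/(0.6745 − (0)) = 0.175.
Then μ = 0.072 − (0)·0.175 = 0.072.
Precision τ = 1/σ² = 1/0.1749² = 32.7.

μ = 0.072, τ = 32.7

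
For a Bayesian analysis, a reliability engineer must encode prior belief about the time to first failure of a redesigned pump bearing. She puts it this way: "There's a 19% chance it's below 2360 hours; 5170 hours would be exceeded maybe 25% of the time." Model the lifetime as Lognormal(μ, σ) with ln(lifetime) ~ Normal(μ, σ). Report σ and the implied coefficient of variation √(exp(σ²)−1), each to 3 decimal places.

σ ≈ 0.505, CV ≈ 0.539

If T ~ Lognormal(μ,σ) then ln T ~ Normal(μ,σ), so the p-quantile of ln T is μ + z_p·σ.
ln(2360) = 7.766 and ln(5170) = 8.551; z_{0.19} = -0.8779, z_{0.75} = 0.6745.
σ = (8.551 − 7.766)/(0.6745 − (-0.8779)) = 0.505.
μ = 7.766 − (-0.8779)·0.505 = 8.210.
CV = √(exp(σ²)−1) = √(exp(0.2552)−1) = 0.539.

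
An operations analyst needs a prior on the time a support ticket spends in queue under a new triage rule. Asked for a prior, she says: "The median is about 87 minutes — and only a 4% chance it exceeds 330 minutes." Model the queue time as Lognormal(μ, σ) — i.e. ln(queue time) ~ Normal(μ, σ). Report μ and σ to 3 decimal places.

If T ~ Lognormal(μ,σ) then ln T ~ Normal(μ,σ), so the p-quantile of ln T is μ + z_p·σ.
ln(87) = 4.466 and ln(330) = 5.799; z_{0.5} = 0, z_{0.96} = 1.751.
σ = (5.799 − 4.466)/(1.751 − (0)) = 0.762.
μ = 4.466 − (0)·0.762 = 4.466.

μ ≈ 4.466, σ ≈ 0.762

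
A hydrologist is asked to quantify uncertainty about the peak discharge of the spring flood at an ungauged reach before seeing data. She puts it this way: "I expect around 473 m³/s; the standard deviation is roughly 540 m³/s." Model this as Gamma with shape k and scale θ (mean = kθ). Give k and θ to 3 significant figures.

For Gamma(k, scale θ): mean = kθ, variance = kθ², so CV = 1/√k.
CV = SD/mean = 540/473 = 1.142, hence k = 1/CV² = 0.767.
Then θ = mean/k = 473/0.767 = 616.

k ≈ 0.767, θ ≈ 616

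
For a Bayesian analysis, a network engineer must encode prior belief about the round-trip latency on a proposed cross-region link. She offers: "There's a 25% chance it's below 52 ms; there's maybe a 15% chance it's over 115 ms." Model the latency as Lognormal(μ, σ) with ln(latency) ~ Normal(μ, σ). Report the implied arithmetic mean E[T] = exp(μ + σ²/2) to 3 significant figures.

E[T] ≈ 79.2 ms

If T ~ Lognormal(μ,σ) then ln T ~ Normal(μ,σ), so the p-quantile of ln T is μ + z_p·σ.
ln(52) = 3.951 and ln(115) = 4.745; z_{0.25} = -0.6745, z_{0.85} = 1.036.
σ = (4.745 − 3.951)/(1.036 − (-0.6745)) = 0.464.
μ = 3.951 − (-0.6745)·0.464 = 4.264.
E[T] = exp(μ + σ²/2) = exp(4.264 + 0.1076) = 79.2 ms.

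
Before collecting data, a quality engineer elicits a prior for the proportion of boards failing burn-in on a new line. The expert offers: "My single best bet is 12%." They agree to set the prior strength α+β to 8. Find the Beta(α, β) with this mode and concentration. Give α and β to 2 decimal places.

α = 1.72, β = 6.28

For α,β > 1 the Beta mode is (α−1)/(α+β−2). With α+β = 8, the mode is (α−1)/6.
Set (α−1)/6 = 0.12 → α = 1 + 0.12·6 = 1.72.
β = 8 − α = 6.28.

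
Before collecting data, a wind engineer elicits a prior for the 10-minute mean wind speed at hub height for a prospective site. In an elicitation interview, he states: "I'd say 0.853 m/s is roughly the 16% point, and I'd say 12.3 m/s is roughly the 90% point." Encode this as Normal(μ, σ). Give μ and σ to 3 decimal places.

μ = 5.855, σ = 5.029

For Normal(μ,σ), the p-quantile is μ + z_p·σ. Here z_{0.16} = -0.9945, z_{0.9} = 1.282.
So 0.853 = μ − 0.9945σ and 12.3 = μ + 1.282σ.
Subtracting: σ = (12.3 − 0.853)/(1.282 − (-0.9945)) = 5.029.
Then μ = 0.853 − (-0.9945)·5.029 = 5.855.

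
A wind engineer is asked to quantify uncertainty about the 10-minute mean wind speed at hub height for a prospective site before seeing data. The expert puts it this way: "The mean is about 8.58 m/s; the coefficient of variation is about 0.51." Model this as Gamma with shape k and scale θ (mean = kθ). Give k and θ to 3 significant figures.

k ≈ 3.84, θ ≈ 2.23

For Gamma(k, scale θ): mean = kθ, variance = kθ², so CV = 1/√k.
CV = 0.51, hence k = 1/CV² = 3.84.
Then θ = mean/k = 8.58/3.84 = 2.23.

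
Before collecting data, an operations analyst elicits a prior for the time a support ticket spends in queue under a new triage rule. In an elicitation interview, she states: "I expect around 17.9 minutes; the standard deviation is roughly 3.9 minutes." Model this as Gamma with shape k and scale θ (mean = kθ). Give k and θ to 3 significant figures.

k ≈ 21.1, θ ≈ 0.85

For Gamma(k, scale θ): mean = kθ, variance = kθ², so CV = 1/√k.
CV = SD/mean = 3.9/17.9 = 0.2179, hence k = 1/CV² = 21.1.
Then θ = mean/k = 17.9/21.1 = 0.85.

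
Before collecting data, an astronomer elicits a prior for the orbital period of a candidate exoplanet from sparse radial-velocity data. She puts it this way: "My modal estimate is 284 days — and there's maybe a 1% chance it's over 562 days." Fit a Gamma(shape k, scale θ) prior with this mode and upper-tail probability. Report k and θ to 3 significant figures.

Gamma(k,θ) with k>1 has mode (k−1)θ, so θ = 284/(k−1).
Need P(X < 562) = 0.99 with θ tied to k this way. Start at k = 2, θ = 284: P(X<562) ≈ 0.588.
Too low — raise k to concentrate. Iterating converges to k ≈ 11.6.
Then θ = 284/(11.6−1) ≈ 26.9.

k ≈ 11.6, θ ≈ 26.9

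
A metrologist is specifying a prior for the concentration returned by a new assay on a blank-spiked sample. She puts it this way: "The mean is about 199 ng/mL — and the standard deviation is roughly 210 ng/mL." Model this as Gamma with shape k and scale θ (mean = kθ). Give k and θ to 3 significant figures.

For Gamma(k, scale θ): mean = kθ, variance = kθ², so CV = 1/√k.
CV = SD/mean = 210/199 = 1.055, hence k = 1/CV² = 0.898.
Then θ = mean/k = 199/0.898 = 222.

k ≈ 0.898, θ ≈ 222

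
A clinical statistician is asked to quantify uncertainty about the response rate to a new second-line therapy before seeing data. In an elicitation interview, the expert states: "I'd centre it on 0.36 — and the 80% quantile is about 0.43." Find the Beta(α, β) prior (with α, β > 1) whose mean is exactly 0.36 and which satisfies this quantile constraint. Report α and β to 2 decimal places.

With mean 0.36 fixed, write α = 0.36s, β = 0.64s where s = α+β.
Need P(θ < 0.43) = 0.8 under Beta(0.36s, 0.64s). Normal approximation: (q−m)/√(m(1−m)/s) ≈ z_{0.8} = 0.842, so s ≈ 0.36·0.64·(0.842)²/(0.43−0.36)² = 33.3.
At s = 33.3: P(θ<0.43) ≈ 0.802. Adjusting to match 0.8 gives s ≈ 32.57.
So α = 0.36·32.57 ≈ 11.73, β = 0.64·32.57 ≈ 20.85.

α ≈ 11.73, β ≈ 20.85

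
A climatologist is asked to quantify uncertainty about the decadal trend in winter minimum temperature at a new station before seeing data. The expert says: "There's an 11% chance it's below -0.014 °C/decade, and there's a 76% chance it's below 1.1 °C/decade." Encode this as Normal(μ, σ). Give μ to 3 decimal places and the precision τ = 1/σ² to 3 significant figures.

μ = 0.693, τ = 3.01

For Normal(μ,σ), the p-quantile is μ + z_p·σ. Here z_{0.11} = -1.227, z_{0.76} = 0.7063.
So -0.014 = μ − 1.227σ and 1.1 = μ + 0.7063σ.
Subtracting: σ = (1.1 − -0.014)/(0.7063 − (-1.227)) = 0.576.
Then μ = -0.014 − (-1.227)·0.576 = 0.693.
Precision τ = 1/σ² = 1/0.5764² = 3.01.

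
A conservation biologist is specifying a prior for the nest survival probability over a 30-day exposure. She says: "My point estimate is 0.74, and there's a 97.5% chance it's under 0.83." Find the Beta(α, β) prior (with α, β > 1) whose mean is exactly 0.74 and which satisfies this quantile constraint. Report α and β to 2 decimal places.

α ≈ 58.43, β ≈ 20.53

With mean 0.74 fixed, write α = 0.74s, β = 0.26s where s = α+β.
Need P(θ < 0.83) = 0.975 under Beta(0.74s, 0.26s). Normal approximation: (q−m)/√(m(1−m)/s) ≈ z_{0.975} = 1.96, so s ≈ 0.74·0.26·(1.96)²/(0.83−0.74)² = 91.2.
At s = 91.2: P(θ<0.83) ≈ 0.983. Adjusting to match 0.975 gives s ≈ 78.96.
So α = 0.74·78.96 ≈ 58.43, β = 0.26·78.96 ≈ 20.53.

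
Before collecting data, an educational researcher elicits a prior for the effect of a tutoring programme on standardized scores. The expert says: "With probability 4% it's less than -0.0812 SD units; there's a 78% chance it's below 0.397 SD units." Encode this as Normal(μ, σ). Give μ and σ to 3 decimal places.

The p-quantile of Normal(μ,σ) is μ + z_p·σ, with z_{0.04} = -1.751 and z_{0.78} = 0.7722.
Eliminate σ: μ = (z₂·x₁ − z₁·x₂)/(z₂ − z₁) = (0.7722·-0.0812 − (-1.751)·0.397)/2.523 = 0.251.
Then σ = (x₂ − x₁)/(z₂ − z₁) = (0.397 − -0.0812)/2.523 = 0.190.

μ = 0.251, σ = 0.190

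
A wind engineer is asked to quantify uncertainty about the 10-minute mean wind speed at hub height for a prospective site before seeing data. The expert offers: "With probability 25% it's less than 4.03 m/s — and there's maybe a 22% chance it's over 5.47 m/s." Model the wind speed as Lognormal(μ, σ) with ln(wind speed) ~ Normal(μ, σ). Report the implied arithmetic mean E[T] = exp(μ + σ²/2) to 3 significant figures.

If T ~ Lognormal(μ,σ) then ln T ~ Normal(μ,σ), so the p-quantile of ln T is μ + z_p·σ.
ln(4.03) = 1.394 and ln(5.47) = 1.699; z_{0.25} = -0.6745, z_{0.78} = 0.7722.
σ = (1.699 − 1.394)/(0.7722 − (-0.6745)) = 0.211.
μ = 1.394 − (-0.6745)·0.211 = 1.536.
E[T] = exp(μ + σ²/2) = exp(1.536 + 0.0223) = 4.75 m/s.

E[T] ≈ 4.75 m/s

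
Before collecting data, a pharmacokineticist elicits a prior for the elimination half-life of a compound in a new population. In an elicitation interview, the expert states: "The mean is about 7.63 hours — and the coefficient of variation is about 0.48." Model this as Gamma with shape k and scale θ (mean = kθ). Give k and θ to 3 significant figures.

k ≈ 4.34, θ ≈ 1.76

For Gamma(k, scale θ): mean = kθ, variance = kθ², so CV = 1/√k.
CV = 0.48, hence k = 1/CV² = 4.34.
Then θ = mean/k = 7.63/4.34 = 1.76.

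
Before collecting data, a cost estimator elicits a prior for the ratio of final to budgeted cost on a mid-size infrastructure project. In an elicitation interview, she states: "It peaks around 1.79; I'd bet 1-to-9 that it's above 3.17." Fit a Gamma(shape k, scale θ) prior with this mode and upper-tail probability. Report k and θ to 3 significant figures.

Gamma(k,θ) with k>1 has mode (k−1)θ, so θ = 1.79/(k−1).
Need P(X < 3.17) = 0.9 with θ tied to k this way. Start at k = 2, θ = 1.79: P(X<3.17) ≈ 0.528.
Too low — raise k to concentrate. Iterating converges to k ≈ 6.82.
Then θ = 1.79/(6.82−1) ≈ 0.308.

k ≈ 6.82, θ ≈ 0.308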